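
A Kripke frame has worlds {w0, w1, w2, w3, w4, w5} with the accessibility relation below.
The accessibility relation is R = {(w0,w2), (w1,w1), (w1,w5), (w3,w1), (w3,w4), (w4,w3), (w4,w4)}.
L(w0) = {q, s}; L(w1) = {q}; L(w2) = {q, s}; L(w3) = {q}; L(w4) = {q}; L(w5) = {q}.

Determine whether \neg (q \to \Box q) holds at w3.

At w3: q \to \Box q is true, so \neg (q \to \Box q) is false.
  At w3: q is true, \Box q is true, so q \to \Box q is true.
    At w3: \Box q requires q at every successor {w1, w4}.
      At w1: q is true.
      At w4: q is true.
    So \Box q is true at w3.

No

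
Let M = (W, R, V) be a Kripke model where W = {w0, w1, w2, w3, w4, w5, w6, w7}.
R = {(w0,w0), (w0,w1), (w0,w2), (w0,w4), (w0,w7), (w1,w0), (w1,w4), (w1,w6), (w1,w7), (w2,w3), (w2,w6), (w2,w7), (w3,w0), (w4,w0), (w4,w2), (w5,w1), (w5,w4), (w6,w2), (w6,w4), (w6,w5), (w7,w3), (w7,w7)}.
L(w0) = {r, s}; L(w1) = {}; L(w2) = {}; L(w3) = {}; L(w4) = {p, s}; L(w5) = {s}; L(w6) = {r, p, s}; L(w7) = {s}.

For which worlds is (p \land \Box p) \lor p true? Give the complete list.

w4, w6

Recall that \Box ψ holds at a world iff ψ holds at every accessible world, and \Diamond ψ holds iff ψ holds at some accessible world.
Let φ = (p \land \Box p) \lor p. Evaluate φ at each world:
  w0 (successors {w0, w1, w2, w4, w7}): φ is false.
  w1 (successors {w0, w4, w6, w7}): φ is false.
  w2 (successors {w3, w6, w7}): φ is false.
  w3 (successors {w0}): φ is false.
  w4 (successors {w0, w2}): φ is true.
  w5 (successors {w1, w4}): φ is false.
  w6 (successors {w2, w4, w5}): φ is true.
  w7 (successors {w3, w7}): φ is false.
For instance, at w1:
  At w1: p \land \Box p is false, p is false, so (p \land \Box p) \lor p is false.
    At w1: p is false, \Box p is false, so p \land \Box p is false.
      At w1: \Box p requires p at every successor {w0, w4, w6, w7}.
        p fails at w0, so \Box p is false at w1.
Satisfying worlds: {w4, w6}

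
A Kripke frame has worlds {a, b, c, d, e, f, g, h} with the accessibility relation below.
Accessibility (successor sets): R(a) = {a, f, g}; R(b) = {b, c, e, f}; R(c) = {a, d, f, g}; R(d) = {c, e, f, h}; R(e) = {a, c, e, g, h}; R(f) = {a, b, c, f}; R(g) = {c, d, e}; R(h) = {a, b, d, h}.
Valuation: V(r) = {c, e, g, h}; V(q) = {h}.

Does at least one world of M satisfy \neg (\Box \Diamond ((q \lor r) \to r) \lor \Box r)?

Recall that \Box ψ holds at a world iff ψ holds at every accessible world, and \Diamond ψ holds iff ψ holds at some accessible world.
Let φ = \neg (\Box \Diamond ((q \lor r) \to r) \lor \Box r). Evaluate φ at each world:
  a (successors {a, f, g}): φ is false.
  b (successors {b, c, e, f}): φ is false.
  c (successors {a, d, f, g}): φ is false.
  d (successors {c, e, f, h}): φ is false.
  e (successors {a, c, e, g, h}): φ is false.
  f (successors {a, b, c, f}): φ is false.
  g (successors {c, d, e}): φ is false.
  h (successors {a, b, d, h}): φ is false.
For instance, at a:
  At a: \Box \Diamond ((q \lor r) \to r) \lor \Box r is true, so \neg (\Box \Diamond ((q \lor r) \to r) \lor \Box r) is false.
    At a: \Box \Diamond ((q \lor r) \to r) is true, \Box r is false, so \Box \Diamond ((q \lor r) \to r) \lor \Box r is true.
      At a: \Box \Diamond ((q \lor r) \to r) requires \Diamond ((q \lor r) \to r) at every successor {a, f, g}.
        At a: \Diamond ((q \lor r) \to r) is true.
        At f: \Diamond ((q \lor r) \to r) is true.
        At g: \Diamond ((q \lor r) \to r) is true.
      So \Box \Diamond ((q \lor r) \to r) is true at a.
      At a: \Box r requires r at every successor {a, f, g}.
        r fails at a, so \Box r is false at a.

No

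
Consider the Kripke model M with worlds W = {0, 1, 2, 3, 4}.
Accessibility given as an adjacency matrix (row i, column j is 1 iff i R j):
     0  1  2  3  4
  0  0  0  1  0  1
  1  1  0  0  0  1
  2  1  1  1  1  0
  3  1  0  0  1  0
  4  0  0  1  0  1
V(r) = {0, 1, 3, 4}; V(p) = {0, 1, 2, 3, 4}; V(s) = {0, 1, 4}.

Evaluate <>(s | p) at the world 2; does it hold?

Yes

At 2: <>(s | p) requires s | p at some successor in {0, 1, 2, 3}.
  s | p holds at 0, so <>(s | p) is true at 2.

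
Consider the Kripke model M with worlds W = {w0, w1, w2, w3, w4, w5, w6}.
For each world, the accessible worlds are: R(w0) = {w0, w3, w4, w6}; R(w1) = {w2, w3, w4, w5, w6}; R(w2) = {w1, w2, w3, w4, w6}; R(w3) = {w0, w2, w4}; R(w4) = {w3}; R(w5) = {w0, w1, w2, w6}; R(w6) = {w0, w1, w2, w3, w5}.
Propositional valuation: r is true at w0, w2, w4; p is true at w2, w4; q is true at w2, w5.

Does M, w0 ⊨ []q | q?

Recall that []ψ holds at a world iff ψ holds at every accessible world, and <>ψ holds iff ψ holds at some accessible world.
At w0: []q is false, q is false, so []q | q is false.
  At w0: []q requires q at every successor {w0, w3, w4, w6}.
    q fails at w0, so []q is false at w0.

No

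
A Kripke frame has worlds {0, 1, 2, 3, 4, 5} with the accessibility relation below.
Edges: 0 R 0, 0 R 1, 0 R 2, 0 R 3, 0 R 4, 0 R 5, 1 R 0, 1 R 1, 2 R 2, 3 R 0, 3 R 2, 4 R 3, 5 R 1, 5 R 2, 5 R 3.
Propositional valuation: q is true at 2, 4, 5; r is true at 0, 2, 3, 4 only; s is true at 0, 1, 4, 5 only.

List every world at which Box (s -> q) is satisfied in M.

2, 4

Let φ = Box (s -> q). Evaluate φ at each world:
  0 (successors {0, 1, 2, 3, 4, 5}): φ is false.
  1 (successors {0, 1}): φ is false.
  2 (successors {2}): φ is true.
  3 (successors {0, 2}): φ is false.
  4 (successors {3}): φ is true.
  5 (successors {1, 2, 3}): φ is false.
For instance, at 3:
  At 3: Box (s -> q) requires s -> q at every successor {0, 2}.
    s -> q fails at 0, so Box (s -> q) is false at 3.
Satisfying worlds: {2, 4}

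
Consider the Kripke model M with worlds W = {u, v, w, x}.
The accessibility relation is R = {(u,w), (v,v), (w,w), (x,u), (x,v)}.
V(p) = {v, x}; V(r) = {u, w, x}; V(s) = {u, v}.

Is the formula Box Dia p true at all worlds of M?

Let φ = Box Dia p. Evaluate φ at each world:
  u (successors {w}): φ is false.
  v (successors {v}): φ is true.
  w (successors {w}): φ is false.
  x (successors {u, v}): φ is false.
Detail at u (counterexample):
  At u: Box Dia p requires Dia p at every successor {w}.
    Dia p fails at w, so Box Dia p is false at u.
      At w: Dia p requires p at some successor in {w}.
        At w: p is false.
      So Dia p is false at w.

No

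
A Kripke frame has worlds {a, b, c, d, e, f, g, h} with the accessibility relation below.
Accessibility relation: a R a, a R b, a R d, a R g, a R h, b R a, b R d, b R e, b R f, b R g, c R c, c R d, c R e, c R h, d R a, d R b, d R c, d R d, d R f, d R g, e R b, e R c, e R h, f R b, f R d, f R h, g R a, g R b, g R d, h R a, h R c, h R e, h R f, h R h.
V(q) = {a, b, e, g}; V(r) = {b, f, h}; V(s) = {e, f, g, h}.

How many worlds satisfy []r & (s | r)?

0

Let φ = []r & (s | r). Evaluate φ at each world:
  a (successors {a, b, d, g, h}): φ is false.
  b (successors {a, d, e, f, g}): φ is false.
  c (successors {c, d, e, h}): φ is false.
  d (successors {a, b, c, d, f, g}): φ is false.
  e (successors {b, c, h}): φ is false.
  f (successors {b, d, h}): φ is false.
  g (successors {a, b, d}): φ is false.
  h (successors {a, c, e, f, h}): φ is false.
For instance, at g:
  At g: []r is false, s | r is true, so []r & (s | r) is false.
    At g: []r requires r at every successor {a, b, d}.
      r fails at a, so []r is false at g.
Satisfying worlds: none.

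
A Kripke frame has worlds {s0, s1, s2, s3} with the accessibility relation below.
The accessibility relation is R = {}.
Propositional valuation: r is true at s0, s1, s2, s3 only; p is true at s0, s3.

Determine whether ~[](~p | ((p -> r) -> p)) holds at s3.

At s3: [](~p | ((p -> r) -> p)) is true, so ~[](~p | ((p -> r) -> p)) is false.
  At s3: no accessible worlds, so [](~p | ((p -> r) -> p)) holds vacuously.

No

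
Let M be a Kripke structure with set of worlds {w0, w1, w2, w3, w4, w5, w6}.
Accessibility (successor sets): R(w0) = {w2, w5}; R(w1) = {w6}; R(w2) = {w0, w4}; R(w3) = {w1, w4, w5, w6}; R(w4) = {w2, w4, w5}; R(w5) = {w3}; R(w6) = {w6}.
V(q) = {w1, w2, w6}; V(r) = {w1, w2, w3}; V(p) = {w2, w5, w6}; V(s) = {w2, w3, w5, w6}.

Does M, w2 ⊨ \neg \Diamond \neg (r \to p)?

Yes

At w2: \Diamond \neg (r \to p) is false, so \neg \Diamond \neg (r \to p) is true.
  At w2: \Diamond \neg (r \to p) requires \neg (r \to p) at some successor in {w0, w4}.
    At w0: \neg (r \to p) is false.
    At w4: \neg (r \to p) is false.
  So \Diamond \neg (r \to p) is false at w2.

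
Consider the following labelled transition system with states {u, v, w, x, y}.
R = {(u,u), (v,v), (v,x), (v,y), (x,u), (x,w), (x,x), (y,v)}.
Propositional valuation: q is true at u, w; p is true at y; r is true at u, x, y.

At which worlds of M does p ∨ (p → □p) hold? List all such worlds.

Recall that □ψ holds at a world iff ψ holds at every accessible world, and ◇ψ holds iff ψ holds at some accessible world.
Let φ = p ∨ (p → □p). Evaluate φ at each world:
  u (successors {u}): φ is true.
  v (successors {v, x, y}): φ is true.
  w (successors ∅): φ is true.
  x (successors {u, w, x}): φ is true.
  y (successors {v}): φ is true.
For instance, at v:
  At v: p is false, p → □p is true, so p ∨ (p → □p) is true.
    At v: p is false, □p is false, so p → □p is true.
      At v: □p requires p at every successor {v, x, y}.
        p fails at v, so □p is false at v.
Satisfying worlds: {u, v, w, x, y}

u, v, w, x, y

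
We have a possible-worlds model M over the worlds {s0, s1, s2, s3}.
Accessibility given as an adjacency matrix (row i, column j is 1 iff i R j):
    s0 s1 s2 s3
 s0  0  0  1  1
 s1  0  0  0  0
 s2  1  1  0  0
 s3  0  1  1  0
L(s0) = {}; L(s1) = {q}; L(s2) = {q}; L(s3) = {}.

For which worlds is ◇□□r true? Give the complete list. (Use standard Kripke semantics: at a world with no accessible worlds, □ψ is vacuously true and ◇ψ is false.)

Let φ = ◇□□r. Evaluate φ at each world:
  s0 (successors {s2, s3}): φ is false.
  s1 (successors ∅): φ is false.
  s2 (successors {s0, s1}): φ is true.
  s3 (successors {s1, s2}): φ is true.
For instance, at s2:
  At s2: ◇□□r requires □□r at some successor in {s0, s1}.
    □□r holds at s1, so ◇□□r is true at s2.
      At s1: no accessible worlds, so □□r holds vacuously.
Satisfying worlds: {s2, s3}

s2, s3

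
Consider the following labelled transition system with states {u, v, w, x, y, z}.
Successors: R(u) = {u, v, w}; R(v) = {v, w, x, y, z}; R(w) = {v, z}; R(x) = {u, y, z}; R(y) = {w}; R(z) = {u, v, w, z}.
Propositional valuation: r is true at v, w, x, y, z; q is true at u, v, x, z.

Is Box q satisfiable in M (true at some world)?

Yes

Let φ = Box q. Evaluate φ at each world:
  u (successors {u, v, w}): φ is false.
  v (successors {v, w, x, y, z}): φ is false.
  w (successors {v, z}): φ is true.
  x (successors {u, y, z}): φ is false.
  y (successors {w}): φ is false.
  z (successors {u, v, w, z}): φ is false.
Detail at w (witness):
  At w: Box q requires q at every successor {v, z}.
    At v: q is true.
    At z: q is true.
  So Box q is true at w.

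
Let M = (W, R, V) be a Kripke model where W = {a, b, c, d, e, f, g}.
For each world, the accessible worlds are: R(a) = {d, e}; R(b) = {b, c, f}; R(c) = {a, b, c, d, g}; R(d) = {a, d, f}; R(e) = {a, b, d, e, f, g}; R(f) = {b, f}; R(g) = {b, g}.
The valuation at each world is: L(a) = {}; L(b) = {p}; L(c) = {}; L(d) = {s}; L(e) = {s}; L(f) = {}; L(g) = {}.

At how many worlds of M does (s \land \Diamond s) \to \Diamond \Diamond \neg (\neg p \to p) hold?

Let φ = (s \land \Diamond s) \to \Diamond \Diamond \neg (\neg p \to p). Evaluate φ at each world:
  a (successors {d, e}): φ is true.
  b (successors {b, c, f}): φ is true.
  c (successors {a, b, c, d, g}): φ is true.
  d (successors {a, d, f}): φ is true.
  e (successors {a, b, d, e, f, g}): φ is true.
  f (successors {b, f}): φ is true.
  g (successors {b, g}): φ is true.
For instance, at d:
  At d: s \land \Diamond s is true, \Diamond \Diamond \neg (\neg p \to p) is true, so (s \land \Diamond s) \to \Diamond \Diamond \neg (\neg p \to p) is true.
    At d: s is true, \Diamond s is true, so s \land \Diamond s is true.
      At d: \Diamond s requires s at some successor in {a, d, f}.
        s holds at d, so \Diamond s is true at d.
    At d: \Diamond \Diamond \neg (\neg p \to p) requires \Diamond \neg (\neg p \to p) at some successor in {a, d, f}.
      \Diamond \neg (\neg p \to p) holds at a, so \Diamond \Diamond \neg (\neg p \to p) is true at d.
Satisfying worlds: {a, b, c, d, e, f, g}

7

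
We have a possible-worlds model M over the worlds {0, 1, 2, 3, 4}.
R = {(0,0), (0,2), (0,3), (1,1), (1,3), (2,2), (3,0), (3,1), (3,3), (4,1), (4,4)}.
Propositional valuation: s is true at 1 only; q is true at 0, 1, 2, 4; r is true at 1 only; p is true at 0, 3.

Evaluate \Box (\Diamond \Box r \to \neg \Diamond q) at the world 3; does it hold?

Yes

Recall that \Box ψ holds at a world iff ψ holds at every accessible world, and \Diamond ψ holds iff ψ holds at some accessible world.
At 3: \Box (\Diamond \Box r \to \neg \Diamond q) requires \Diamond \Box r \to \neg \Diamond q at every successor {0, 1, 3}.
    At 0: \Diamond \Box r is false, \neg \Diamond q is false, so \Diamond \Box r \to \neg \Diamond q is true.
      At 0: \Diamond \Box r requires \Box r at some successor in {0, 2, 3}.
        At 0: \Box r is false.
        At 2: \Box r is false.
        At 3: \Box r is false.
      So \Diamond \Box r is false at 0.
      At 0: \Diamond q is true, so \neg \Diamond q is false.
    At 1: \Diamond \Box r is false, \neg \Diamond q is false, so \Diamond \Box r \to \neg \Diamond q is true.
      At 1: \Diamond \Box r requires \Box r at some successor in {1, 3}.
        At 1: \Box r is false.
        At 3: \Box r is false.
      So \Diamond \Box r is false at 1.
      At 1: \Diamond q is true, so \neg \Diamond q is false.
    At 3: \Diamond \Box r is false, \neg \Diamond q is false, so \Diamond \Box r \to \neg \Diamond q is true.
      At 3: \Diamond \Box r requires \Box r at some successor in {0, 1, 3}.
        At 0: \Box r is false.
        At 1: \Box r is false.
        At 3: \Box r is false.
      So \Diamond \Box r is false at 3.
      At 3: \Diamond q is true, so \neg \Diamond q is false.
So \Box (\Diamond \Box r \to \neg \Diamond q) is true at 3.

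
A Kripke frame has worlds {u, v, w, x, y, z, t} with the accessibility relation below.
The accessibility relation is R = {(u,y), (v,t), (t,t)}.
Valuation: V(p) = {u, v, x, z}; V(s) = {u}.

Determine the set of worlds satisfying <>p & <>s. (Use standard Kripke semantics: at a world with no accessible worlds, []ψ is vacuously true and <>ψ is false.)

none

Let φ = <>p & <>s. Evaluate φ at each world:
  u (successors {y}): φ is false.
  v (successors {t}): φ is false.
  w (successors ∅): φ is false.
  x (successors ∅): φ is false.
  y (successors ∅): φ is false.
  z (successors ∅): φ is false.
  t (successors {t}): φ is false.
For instance, at v:
  At v: <>p is false, <>s is false, so <>p & <>s is false.
    At v: <>p requires p at some successor in {t}.
      At t: p is false.
    So <>p is false at v.
    At v: <>s requires s at some successor in {t}.
      At t: s is false.
    So <>s is false at v.
Satisfying worlds: none.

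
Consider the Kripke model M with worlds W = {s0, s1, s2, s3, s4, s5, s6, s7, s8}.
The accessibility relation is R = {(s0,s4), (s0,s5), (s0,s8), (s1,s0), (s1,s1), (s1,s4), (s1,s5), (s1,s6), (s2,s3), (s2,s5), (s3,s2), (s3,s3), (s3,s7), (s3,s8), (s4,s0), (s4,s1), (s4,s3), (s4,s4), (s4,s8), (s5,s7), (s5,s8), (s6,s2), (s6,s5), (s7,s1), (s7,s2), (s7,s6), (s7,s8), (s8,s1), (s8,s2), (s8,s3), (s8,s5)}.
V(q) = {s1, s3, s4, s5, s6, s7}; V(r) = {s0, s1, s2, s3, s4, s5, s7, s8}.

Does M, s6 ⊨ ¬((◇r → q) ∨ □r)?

No

At s6: (◇r → q) ∨ □r is true, so ¬((◇r → q) ∨ □r) is false.
  At s6: ◇r → q is true, □r is true, so (◇r → q) ∨ □r is true.
    At s6: ◇r is true, q is true, so ◇r → q is true.
      At s6: ◇r requires r at some successor in {s2, s5}.
        r holds at s2, so ◇r is true at s6.
    At s6: □r requires r at every successor {s2, s5}.
      At s2: r is true.
      At s5: r is true.
    So □r is true at s6.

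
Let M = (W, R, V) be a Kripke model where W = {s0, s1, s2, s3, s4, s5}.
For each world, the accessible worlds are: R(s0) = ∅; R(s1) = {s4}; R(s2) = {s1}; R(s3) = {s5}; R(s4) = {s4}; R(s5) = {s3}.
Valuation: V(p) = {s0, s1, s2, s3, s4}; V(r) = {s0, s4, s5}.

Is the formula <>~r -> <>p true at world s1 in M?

Yes

At s1: <>~r is false, <>p is true, so <>~r -> <>p is true.
  At s1: <>~r requires ~r at some successor in {s4}.
    At s4: ~r is false.
  So <>~r is false at s1.
  At s1: <>p requires p at some successor in {s4}.
    p holds at s4, so <>p is true at s1.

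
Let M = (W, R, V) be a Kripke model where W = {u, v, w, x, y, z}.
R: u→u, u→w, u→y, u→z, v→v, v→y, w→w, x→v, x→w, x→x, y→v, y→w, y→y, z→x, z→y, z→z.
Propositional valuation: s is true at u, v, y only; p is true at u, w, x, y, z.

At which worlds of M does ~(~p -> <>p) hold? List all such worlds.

Let φ = ~(~p -> <>p). Evaluate φ at each world:
  u (successors {u, w, y, z}): φ is false.
  v (successors {v, y}): φ is false.
  w (successors {w}): φ is false.
  x (successors {v, w, x}): φ is false.
  y (successors {v, w, y}): φ is false.
  z (successors {x, y, z}): φ is false.
For instance, at y:
  At y: ~p -> <>p is true, so ~(~p -> <>p) is false.
    At y: ~p is false, <>p is true, so ~p -> <>p is true.
      At y: <>p requires p at some successor in {v, w, y}.
        p holds at w, so <>p is true at y.
Satisfying worlds: none.

none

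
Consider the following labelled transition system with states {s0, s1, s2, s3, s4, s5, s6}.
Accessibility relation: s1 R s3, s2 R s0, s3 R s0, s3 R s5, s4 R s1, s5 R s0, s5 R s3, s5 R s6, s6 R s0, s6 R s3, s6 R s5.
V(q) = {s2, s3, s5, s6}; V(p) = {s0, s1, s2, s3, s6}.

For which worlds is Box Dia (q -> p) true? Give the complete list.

Let φ = Box Dia (q -> p). Evaluate φ at each world:
  s0 (successors ∅): φ is true.
  s1 (successors {s3}): φ is true.
  s2 (successors {s0}): φ is false.
  s3 (successors {s0, s5}): φ is false.
  s4 (successors {s1}): φ is true.
  s5 (successors {s0, s3, s6}): φ is false.
  s6 (successors {s0, s3, s5}): φ is false.
For instance, at s3:
  At s3: Box Dia (q -> p) requires Dia (q -> p) at every successor {s0, s5}.
    Dia (q -> p) fails at s0, so Box Dia (q -> p) is false at s3.
      At s0: no accessible worlds, so Dia (q -> p) is false.
Satisfying worlds: {s0, s1, s4}

s0, s1, s4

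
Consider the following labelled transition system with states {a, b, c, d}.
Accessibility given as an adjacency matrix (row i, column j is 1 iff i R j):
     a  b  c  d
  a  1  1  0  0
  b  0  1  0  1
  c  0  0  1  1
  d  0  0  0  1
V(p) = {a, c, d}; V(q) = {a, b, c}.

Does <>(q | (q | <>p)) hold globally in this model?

Let φ = <>(q | (q | <>p)). Evaluate φ at each world:
  a (successors {a, b}): φ is true.
  b (successors {b, d}): φ is true.
  c (successors {c, d}): φ is true.
  d (successors {d}): φ is true.
For instance, at d:
  At d: <>(q | (q | <>p)) requires q | (q | <>p) at some successor in {d}.
    q | (q | <>p) holds at d, so <>(q | (q | <>p)) is true at d.
      At d: q is false, q | <>p is true, so q | (q | <>p) is true.

Yes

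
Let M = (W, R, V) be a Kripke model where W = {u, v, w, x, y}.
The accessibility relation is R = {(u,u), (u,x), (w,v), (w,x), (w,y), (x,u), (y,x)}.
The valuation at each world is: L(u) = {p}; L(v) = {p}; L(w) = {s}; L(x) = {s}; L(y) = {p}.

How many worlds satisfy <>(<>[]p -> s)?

3

Let φ = <>(<>[]p -> s). Evaluate φ at each world:
  u (successors {u, x}): φ is true.
  v (successors ∅): φ is false.
  w (successors {v, x, y}): φ is true.
  x (successors {u}): φ is false.
  y (successors {x}): φ is true.
For instance, at u:
  At u: <>(<>[]p -> s) requires <>[]p -> s at some successor in {u, x}.
    <>[]p -> s holds at x, so <>(<>[]p -> s) is true at u.
      At x: <>[]p is false, s is true, so <>[]p -> s is true.
Satisfying worlds: {u, w, y}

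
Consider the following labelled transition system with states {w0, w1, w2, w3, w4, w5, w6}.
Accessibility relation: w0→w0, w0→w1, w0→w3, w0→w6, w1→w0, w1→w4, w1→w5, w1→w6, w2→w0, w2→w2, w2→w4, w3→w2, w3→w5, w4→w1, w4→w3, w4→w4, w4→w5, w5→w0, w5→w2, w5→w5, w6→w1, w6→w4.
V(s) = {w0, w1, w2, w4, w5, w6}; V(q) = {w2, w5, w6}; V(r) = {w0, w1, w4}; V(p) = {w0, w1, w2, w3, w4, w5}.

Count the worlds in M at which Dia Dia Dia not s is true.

7

Let φ = Dia Dia Dia not s. Evaluate φ at each world:
  w0 (successors {w0, w1, w3, w6}): φ is true.
  w1 (successors {w0, w4, w5, w6}): φ is true.
  w2 (successors {w0, w2, w4}): φ is true.
  w3 (successors {w2, w5}): φ is true.
  w4 (successors {w1, w3, w4, w5}): φ is true.
  w5 (successors {w0, w2, w5}): φ is true.
  w6 (successors {w1, w4}): φ is true.
For instance, at w3:
  At w3: Dia Dia Dia not s requires Dia Dia not s at some successor in {w2, w5}.
    Dia Dia not s holds at w2, so Dia Dia Dia not s is true at w3.
      At w2: Dia Dia not s requires Dia not s at some successor in {w0, w2, w4}.
        Dia not s holds at w0, so Dia Dia not s is true at w2.
Satisfying worlds: {w0, w1, w2, w3, w4, w5, w6}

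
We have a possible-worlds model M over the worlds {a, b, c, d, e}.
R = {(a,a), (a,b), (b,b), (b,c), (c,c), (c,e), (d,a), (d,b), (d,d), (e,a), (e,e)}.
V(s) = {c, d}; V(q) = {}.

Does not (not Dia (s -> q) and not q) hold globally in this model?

Yes

Let φ = not (not Dia (s -> q) and not q). Evaluate φ at each world:
  a (successors {a, b}): φ is true.
  b (successors {b, c}): φ is true.
  c (successors {c, e}): φ is true.
  d (successors {a, b, d}): φ is true.
  e (successors {a, e}): φ is true.
For instance, at c:
  At c: not Dia (s -> q) and not q is false, so not (not Dia (s -> q) and not q) is true.
    At c: not Dia (s -> q) is false, not q is true, so not Dia (s -> q) and not q is false.
      At c: Dia (s -> q) is true, so not Dia (s -> q) is false.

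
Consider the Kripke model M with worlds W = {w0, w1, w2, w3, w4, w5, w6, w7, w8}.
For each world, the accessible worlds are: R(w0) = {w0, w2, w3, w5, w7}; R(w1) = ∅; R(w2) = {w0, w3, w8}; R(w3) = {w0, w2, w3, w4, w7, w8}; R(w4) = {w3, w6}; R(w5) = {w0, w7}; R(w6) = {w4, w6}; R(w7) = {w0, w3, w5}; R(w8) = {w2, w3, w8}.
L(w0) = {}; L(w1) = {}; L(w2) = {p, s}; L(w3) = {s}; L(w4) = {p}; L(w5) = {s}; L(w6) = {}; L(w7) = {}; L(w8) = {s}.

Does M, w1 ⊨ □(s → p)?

At w1: no accessible worlds, so □(s → p) holds vacuously.

Yes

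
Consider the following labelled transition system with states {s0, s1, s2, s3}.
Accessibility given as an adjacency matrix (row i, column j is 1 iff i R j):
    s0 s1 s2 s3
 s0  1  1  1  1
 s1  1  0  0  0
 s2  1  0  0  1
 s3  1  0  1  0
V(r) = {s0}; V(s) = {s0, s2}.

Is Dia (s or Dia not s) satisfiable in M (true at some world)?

Recall that Dia ψ holds at a world iff ψ holds at some accessible world.
Let φ = Dia (s or Dia not s). Evaluate φ at each world:
  s0 (successors {s0, s1, s2, s3}): φ is true.
  s1 (successors {s0}): φ is true.
  s2 (successors {s0, s3}): φ is true.
  s3 (successors {s0, s2}): φ is true.
Detail at s0 (witness):
  At s0: Dia (s or Dia not s) requires s or Dia not s at some successor in {s0, s1, s2, s3}.
    s or Dia not s holds at s0, so Dia (s or Dia not s) is true at s0.
      At s0: s is true, Dia not s is true, so s or Dia not s is true.

Yes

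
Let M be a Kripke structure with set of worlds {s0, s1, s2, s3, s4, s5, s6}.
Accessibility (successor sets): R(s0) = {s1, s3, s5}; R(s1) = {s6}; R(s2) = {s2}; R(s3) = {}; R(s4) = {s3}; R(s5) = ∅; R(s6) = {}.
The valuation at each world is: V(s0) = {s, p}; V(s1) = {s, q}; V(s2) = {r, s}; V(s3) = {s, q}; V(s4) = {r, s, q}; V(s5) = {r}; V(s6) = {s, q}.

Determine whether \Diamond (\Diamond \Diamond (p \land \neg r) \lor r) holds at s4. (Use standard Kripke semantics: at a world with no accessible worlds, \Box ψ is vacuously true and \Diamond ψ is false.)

At s4: \Diamond (\Diamond \Diamond (p \land \neg r) \lor r) requires \Diamond \Diamond (p \land \neg r) \lor r at some successor in {s3}.
  At s3: \Diamond \Diamond (p \land \neg r) \lor r is false.
So \Diamond (\Diamond \Diamond (p \land \neg r) \lor r) is false at s4.

No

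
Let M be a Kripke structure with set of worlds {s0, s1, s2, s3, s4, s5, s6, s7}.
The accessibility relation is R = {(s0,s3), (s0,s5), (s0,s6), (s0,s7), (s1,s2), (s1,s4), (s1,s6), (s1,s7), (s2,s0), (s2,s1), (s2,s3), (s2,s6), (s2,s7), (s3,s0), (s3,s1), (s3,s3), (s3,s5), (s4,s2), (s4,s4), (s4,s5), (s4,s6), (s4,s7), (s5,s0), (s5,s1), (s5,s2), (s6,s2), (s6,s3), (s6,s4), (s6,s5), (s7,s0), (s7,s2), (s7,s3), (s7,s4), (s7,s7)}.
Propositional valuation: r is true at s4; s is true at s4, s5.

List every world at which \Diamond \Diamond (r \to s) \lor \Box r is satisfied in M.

Recall that \Box ψ holds at a world iff ψ holds at every accessible world, and \Diamond ψ holds iff ψ holds at some accessible world.
Let φ = \Diamond \Diamond (r \to s) \lor \Box r. Evaluate φ at each world:
  s0 (successors {s3, s5, s6, s7}): φ is true.
  s1 (successors {s2, s4, s6, s7}): φ is true.
  s2 (successors {s0, s1, s3, s6, s7}): φ is true.
  s3 (successors {s0, s1, s3, s5}): φ is true.
  s4 (successors {s2, s4, s5, s6, s7}): φ is true.
  s5 (successors {s0, s1, s2}): φ is true.
  s6 (successors {s2, s3, s4, s5}): φ is true.
  s7 (successors {s0, s2, s3, s4, s7}): φ is true.
For instance, at s0:
  At s0: \Diamond \Diamond (r \to s) is true, \Box r is false, so \Diamond \Diamond (r \to s) \lor \Box r is true.
    At s0: \Diamond \Diamond (r \to s) requires \Diamond (r \to s) at some successor in {s3, s5, s6, s7}.
      \Diamond (r \to s) holds at s3, so \Diamond \Diamond (r \to s) is true at s0.
    At s0: \Box r requires r at every successor {s3, s5, s6, s7}.
      r fails at s3, so \Box r is false at s0.
Satisfying worlds: {s0, s1, s2, s3, s4, s5, s6, s7}

s0, s1, s2, s3, s4, s5, s6, s7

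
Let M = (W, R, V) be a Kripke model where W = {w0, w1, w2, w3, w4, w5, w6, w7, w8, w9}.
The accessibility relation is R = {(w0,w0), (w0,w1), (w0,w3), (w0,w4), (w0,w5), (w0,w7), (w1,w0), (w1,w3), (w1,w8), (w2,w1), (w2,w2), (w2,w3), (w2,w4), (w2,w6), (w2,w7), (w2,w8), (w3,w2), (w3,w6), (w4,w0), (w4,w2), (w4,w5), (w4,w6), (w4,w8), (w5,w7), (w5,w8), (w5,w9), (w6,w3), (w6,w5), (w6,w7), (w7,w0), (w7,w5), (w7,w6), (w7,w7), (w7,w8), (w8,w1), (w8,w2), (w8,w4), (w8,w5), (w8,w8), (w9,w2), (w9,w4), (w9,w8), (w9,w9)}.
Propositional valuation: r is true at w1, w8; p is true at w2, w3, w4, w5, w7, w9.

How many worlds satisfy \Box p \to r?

9

Let φ = \Box p \to r. Evaluate φ at each world:
  w0 (successors {w0, w1, w3, w4, w5, w7}): φ is true.
  w1 (successors {w0, w3, w8}): φ is true.
  w2 (successors {w1, w2, w3, w4, w6, w7, w8}): φ is true.
  w3 (successors {w2, w6}): φ is true.
  w4 (successors {w0, w2, w5, w6, w8}): φ is true.
  w5 (successors {w7, w8, w9}): φ is true.
  w6 (successors {w3, w5, w7}): φ is false.
  w7 (successors {w0, w5, w6, w7, w8}): φ is true.
  w8 (successors {w1, w2, w4, w5, w8}): φ is true.
  w9 (successors {w2, w4, w8, w9}): φ is true.
For instance, at w5:
  At w5: \Box p is false, r is false, so \Box p \to r is true.
    At w5: \Box p requires p at every successor {w7, w8, w9}.
      p fails at w8, so \Box p is false at w5.
Satisfying worlds: {w0, w1, w2, w3, w4, w5, w7, w8, w9}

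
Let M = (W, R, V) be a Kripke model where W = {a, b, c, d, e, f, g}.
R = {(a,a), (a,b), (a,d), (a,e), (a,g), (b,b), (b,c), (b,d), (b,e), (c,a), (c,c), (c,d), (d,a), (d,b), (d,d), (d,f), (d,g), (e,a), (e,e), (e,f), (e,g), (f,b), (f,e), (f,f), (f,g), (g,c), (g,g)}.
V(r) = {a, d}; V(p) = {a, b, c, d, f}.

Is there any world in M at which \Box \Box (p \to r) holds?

Recall that \Box ψ holds at a world iff ψ holds at every accessible world, and \Diamond ψ holds iff ψ holds at some accessible world.
Let φ = \Box \Box (p \to r). Evaluate φ at each world:
  a (successors {a, b, d, e, g}): φ is false.
  b (successors {b, c, d, e}): φ is false.
  c (successors {a, c, d}): φ is false.
  d (successors {a, b, d, f, g}): φ is false.
  e (successors {a, e, f, g}): φ is false.
  f (successors {b, e, f, g}): φ is false.
  g (successors {c, g}): φ is false.
For instance, at a:
  At a: \Box \Box (p \to r) requires \Box (p \to r) at every successor {a, b, d, e, g}.
    \Box (p \to r) fails at a, so \Box \Box (p \to r) is false at a.
      At a: \Box (p \to r) requires p \to r at every successor {a, b, d, e, g}.
        p \to r fails at b, so \Box (p \to r) is false at a.

No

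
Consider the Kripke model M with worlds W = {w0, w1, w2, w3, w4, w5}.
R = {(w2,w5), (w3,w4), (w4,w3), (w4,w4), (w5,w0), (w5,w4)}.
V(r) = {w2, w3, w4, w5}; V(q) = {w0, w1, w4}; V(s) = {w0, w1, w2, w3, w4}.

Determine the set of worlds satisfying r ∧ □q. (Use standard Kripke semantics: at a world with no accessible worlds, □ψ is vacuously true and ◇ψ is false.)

w3, w5

Let φ = r ∧ □q. Evaluate φ at each world:
  w0 (successors ∅): φ is false.
  w1 (successors ∅): φ is false.
  w2 (successors {w5}): φ is false.
  w3 (successors {w4}): φ is true.
  w4 (successors {w3, w4}): φ is false.
  w5 (successors {w0, w4}): φ is true.
For instance, at w2:
  At w2: r is true, □q is false, so r ∧ □q is false.
    At w2: □q requires q at every successor {w5}.
      q fails at w5, so □q is false at w2.
Satisfying worlds: {w3, w5}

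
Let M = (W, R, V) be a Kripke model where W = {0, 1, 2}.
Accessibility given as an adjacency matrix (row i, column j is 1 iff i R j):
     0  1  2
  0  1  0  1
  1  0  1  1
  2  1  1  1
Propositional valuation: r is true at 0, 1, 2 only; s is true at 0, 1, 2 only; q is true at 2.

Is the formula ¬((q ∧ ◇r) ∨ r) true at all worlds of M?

No

Recall that ◇ψ holds at a world iff ψ holds at some accessible world.
Let φ = ¬((q ∧ ◇r) ∨ r). Evaluate φ at each world:
  0 (successors {0, 2}): φ is false.
  1 (successors {1, 2}): φ is false.
  2 (successors {0, 1, 2}): φ is false.
Detail at 0 (counterexample):
  At 0: (q ∧ ◇r) ∨ r is true, so ¬((q ∧ ◇r) ∨ r) is false.
    At 0: q ∧ ◇r is false, r is true, so (q ∧ ◇r) ∨ r is true.
      At 0: q is false, ◇r is true, so q ∧ ◇r is false.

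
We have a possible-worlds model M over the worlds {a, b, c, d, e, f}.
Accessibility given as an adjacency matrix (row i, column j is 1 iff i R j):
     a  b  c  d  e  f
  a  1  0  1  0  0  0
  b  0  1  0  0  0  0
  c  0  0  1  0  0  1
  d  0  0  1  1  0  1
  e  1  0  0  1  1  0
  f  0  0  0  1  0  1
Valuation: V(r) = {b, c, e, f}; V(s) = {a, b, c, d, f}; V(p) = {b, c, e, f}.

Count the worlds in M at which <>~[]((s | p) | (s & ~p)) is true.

Let φ = <>~[]((s | p) | (s & ~p)). Evaluate φ at each world:
  a (successors {a, c}): φ is false.
  b (successors {b}): φ is false.
  c (successors {c, f}): φ is false.
  d (successors {c, d, f}): φ is false.
  e (successors {a, d, e}): φ is false.
  f (successors {d, f}): φ is false.
For instance, at f:
  At f: <>~[]((s | p) | (s & ~p)) requires ~[]((s | p) | (s & ~p)) at some successor in {d, f}.
    At d: ~[]((s | p) | (s & ~p)) is false.
    At f: ~[]((s | p) | (s & ~p)) is false.
  So <>~[]((s | p) | (s & ~p)) is false at f.
Satisfying worlds: none.

0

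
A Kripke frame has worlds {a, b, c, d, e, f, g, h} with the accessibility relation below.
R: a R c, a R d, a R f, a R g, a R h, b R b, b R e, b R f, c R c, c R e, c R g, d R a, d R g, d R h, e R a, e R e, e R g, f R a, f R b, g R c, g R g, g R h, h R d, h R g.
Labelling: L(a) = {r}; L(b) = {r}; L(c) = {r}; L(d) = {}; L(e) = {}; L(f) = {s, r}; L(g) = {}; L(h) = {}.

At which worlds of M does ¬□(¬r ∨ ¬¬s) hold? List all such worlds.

Recall that □ψ holds at a world iff ψ holds at every accessible world, and ◇ψ holds iff ψ holds at some accessible world.
Let φ = ¬□(¬r ∨ ¬¬s). Evaluate φ at each world:
  a (successors {c, d, f, g, h}): φ is true.
  b (successors {b, e, f}): φ is true.
  c (successors {c, e, g}): φ is true.
  d (successors {a, g, h}): φ is true.
  e (successors {a, e, g}): φ is true.
  f (successors {a, b}): φ is true.
  g (successors {c, g, h}): φ is true.
  h (successors {d, g}): φ is false.
For instance, at e:
  At e: □(¬r ∨ ¬¬s) is false, so ¬□(¬r ∨ ¬¬s) is true.
    At e: □(¬r ∨ ¬¬s) requires ¬r ∨ ¬¬s at every successor {a, e, g}.
      ¬r ∨ ¬¬s fails at a, so □(¬r ∨ ¬¬s) is false at e.
Satisfying worlds: {a, b, c, d, e, f, g}

a, b, c, d, e, f, g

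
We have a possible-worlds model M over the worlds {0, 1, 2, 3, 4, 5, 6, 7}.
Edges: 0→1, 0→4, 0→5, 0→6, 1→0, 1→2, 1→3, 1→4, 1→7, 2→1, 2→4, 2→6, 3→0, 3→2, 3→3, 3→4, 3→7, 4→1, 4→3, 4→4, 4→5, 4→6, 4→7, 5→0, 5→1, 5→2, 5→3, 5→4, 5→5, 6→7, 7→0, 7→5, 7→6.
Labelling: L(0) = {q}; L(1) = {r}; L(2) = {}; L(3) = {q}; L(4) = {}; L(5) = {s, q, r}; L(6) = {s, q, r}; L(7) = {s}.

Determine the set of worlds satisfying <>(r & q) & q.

Let φ = <>(r & q) & q. Evaluate φ at each world:
  0 (successors {1, 4, 5, 6}): φ is true.
  1 (successors {0, 2, 3, 4, 7}): φ is false.
  2 (successors {1, 4, 6}): φ is false.
  3 (successors {0, 2, 3, 4, 7}): φ is false.
  4 (successors {1, 3, 4, 5, 6, 7}): φ is false.
  5 (successors {0, 1, 2, 3, 4, 5}): φ is true.
  6 (successors {7}): φ is false.
  7 (successors {0, 5, 6}): φ is false.
For instance, at 5:
  At 5: <>(r & q) is true, q is true, so <>(r & q) & q is true.
    At 5: <>(r & q) requires r & q at some successor in {0, 1, 2, 3, 4, 5}.
      r & q holds at 5, so <>(r & q) is true at 5.
Satisfying worlds: {0, 5}

0, 5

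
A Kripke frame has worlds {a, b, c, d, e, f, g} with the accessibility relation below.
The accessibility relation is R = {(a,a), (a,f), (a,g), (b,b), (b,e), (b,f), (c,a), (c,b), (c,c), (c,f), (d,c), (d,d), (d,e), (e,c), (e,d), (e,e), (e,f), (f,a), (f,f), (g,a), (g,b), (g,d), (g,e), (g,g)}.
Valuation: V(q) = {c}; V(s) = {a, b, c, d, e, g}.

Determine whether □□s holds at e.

No

Recall that □ψ holds at a world iff ψ holds at every accessible world, and ◇ψ holds iff ψ holds at some accessible world.
At e: □□s requires □s at every successor {c, d, e, f}.
  □s fails at c, so □□s is false at e.
    At c: □s requires s at every successor {a, b, c, f}.
      s fails at f, so □s is false at c.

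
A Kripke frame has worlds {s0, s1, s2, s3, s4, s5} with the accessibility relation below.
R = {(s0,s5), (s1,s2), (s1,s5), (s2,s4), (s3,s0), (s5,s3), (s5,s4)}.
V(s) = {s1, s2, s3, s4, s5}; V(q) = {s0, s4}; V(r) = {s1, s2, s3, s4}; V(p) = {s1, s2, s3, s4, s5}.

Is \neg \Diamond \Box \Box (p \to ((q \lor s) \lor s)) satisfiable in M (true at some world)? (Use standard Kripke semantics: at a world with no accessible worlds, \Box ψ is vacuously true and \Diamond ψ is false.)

Yes

Recall that \Box ψ holds at a world iff ψ holds at every accessible world, and \Diamond ψ holds iff ψ holds at some accessible world.
Let φ = \neg \Diamond \Box \Box (p \to ((q \lor s) \lor s)). Evaluate φ at each world:
  s0 (successors {s5}): φ is false.
  s1 (successors {s2, s5}): φ is false.
  s2 (successors {s4}): φ is false.
  s3 (successors {s0}): φ is false.
  s4 (successors ∅): φ is true.
  s5 (successors {s3, s4}): φ is false.
Detail at s4 (witness):
  At s4: \Diamond \Box \Box (p \to ((q \lor s) \lor s)) is false, so \neg \Diamond \Box \Box (p \to ((q \lor s) \lor s)) is true.
    At s4: no accessible worlds, so \Diamond \Box \Box (p \to ((q \lor s) \lor s)) is false.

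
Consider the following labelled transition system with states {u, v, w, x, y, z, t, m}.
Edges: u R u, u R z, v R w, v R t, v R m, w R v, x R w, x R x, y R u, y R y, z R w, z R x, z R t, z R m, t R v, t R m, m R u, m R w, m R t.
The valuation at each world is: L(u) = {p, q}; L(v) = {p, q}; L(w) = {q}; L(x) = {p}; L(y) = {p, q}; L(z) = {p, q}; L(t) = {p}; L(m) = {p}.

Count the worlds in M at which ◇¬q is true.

5

Recall that ◇ψ holds at a world iff ψ holds at some accessible world.
Let φ = ◇¬q. Evaluate φ at each world:
  u (successors {u, z}): φ is false.
  v (successors {w, t, m}): φ is true.
  w (successors {v}): φ is false.
  x (successors {w, x}): φ is true.
  y (successors {u, y}): φ is false.
  z (successors {w, x, t, m}): φ is true.
  t (successors {v, m}): φ is true.
  m (successors {u, w, t}): φ is true.
For instance, at x:
  At x: ◇¬q requires ¬q at some successor in {w, x}.
    ¬q holds at x, so ◇¬q is true at x.
Satisfying worlds: {v, x, z, t, m}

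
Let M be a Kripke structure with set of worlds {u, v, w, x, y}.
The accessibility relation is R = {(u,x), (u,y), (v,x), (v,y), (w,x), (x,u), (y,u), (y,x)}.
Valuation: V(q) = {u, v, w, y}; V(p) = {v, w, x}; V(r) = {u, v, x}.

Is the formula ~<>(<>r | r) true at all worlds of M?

No

Recall that <>ψ holds at a world iff ψ holds at some accessible world.
Let φ = ~<>(<>r | r). Evaluate φ at each world:
  u (successors {x, y}): φ is false.
  v (successors {x, y}): φ is false.
  w (successors {x}): φ is false.
  x (successors {u}): φ is false.
  y (successors {u, x}): φ is false.
Detail at u (counterexample):
  At u: <>(<>r | r) is true, so ~<>(<>r | r) is false.
    At u: <>(<>r | r) requires <>r | r at some successor in {x, y}.
      <>r | r holds at x, so <>(<>r | r) is true at u.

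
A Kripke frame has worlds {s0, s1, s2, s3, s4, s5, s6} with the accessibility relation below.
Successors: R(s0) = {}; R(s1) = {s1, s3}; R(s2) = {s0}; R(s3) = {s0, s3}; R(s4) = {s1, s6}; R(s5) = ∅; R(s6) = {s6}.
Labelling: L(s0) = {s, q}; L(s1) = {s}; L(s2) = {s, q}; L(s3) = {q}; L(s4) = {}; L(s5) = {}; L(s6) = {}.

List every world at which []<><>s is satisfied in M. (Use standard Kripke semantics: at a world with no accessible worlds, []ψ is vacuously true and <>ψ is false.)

Let φ = []<><>s. Evaluate φ at each world:
  s0 (successors ∅): φ is true.
  s1 (successors {s1, s3}): φ is true.
  s2 (successors {s0}): φ is false.
  s3 (successors {s0, s3}): φ is false.
  s4 (successors {s1, s6}): φ is false.
  s5 (successors ∅): φ is true.
  s6 (successors {s6}): φ is false.
For instance, at s1:
  At s1: []<><>s requires <><>s at every successor {s1, s3}.
      At s1: <><>s requires <>s at some successor in {s1, s3}.
        <>s holds at s1, so <><>s is true at s1.
      At s3: <><>s requires <>s at some successor in {s0, s3}.
        <>s holds at s3, so <><>s is true at s3.
  So []<><>s is true at s1.
Satisfying worlds: {s0, s1, s5}

s0, s1, s5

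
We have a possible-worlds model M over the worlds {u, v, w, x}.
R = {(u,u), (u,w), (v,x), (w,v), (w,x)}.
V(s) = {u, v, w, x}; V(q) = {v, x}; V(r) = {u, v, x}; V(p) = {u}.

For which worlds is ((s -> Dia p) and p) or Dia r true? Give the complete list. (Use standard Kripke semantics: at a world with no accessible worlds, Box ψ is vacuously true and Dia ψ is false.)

u, v, w

Recall that Dia ψ holds at a world iff ψ holds at some accessible world.
Let φ = ((s -> Dia p) and p) or Dia r. Evaluate φ at each world:
  u (successors {u, w}): φ is true.
  v (successors {x}): φ is true.
  w (successors {v, x}): φ is true.
  x (successors ∅): φ is false.
For instance, at u:
  At u: (s -> Dia p) and p is true, Dia r is true, so ((s -> Dia p) and p) or Dia r is true.
    At u: s -> Dia p is true, p is true, so (s -> Dia p) and p is true.
      At u: s is true, Dia p is true, so s -> Dia p is true.
    At u: Dia r requires r at some successor in {u, w}.
      r holds at u, so Dia r is true at u.
Satisfying worlds: {u, v, w}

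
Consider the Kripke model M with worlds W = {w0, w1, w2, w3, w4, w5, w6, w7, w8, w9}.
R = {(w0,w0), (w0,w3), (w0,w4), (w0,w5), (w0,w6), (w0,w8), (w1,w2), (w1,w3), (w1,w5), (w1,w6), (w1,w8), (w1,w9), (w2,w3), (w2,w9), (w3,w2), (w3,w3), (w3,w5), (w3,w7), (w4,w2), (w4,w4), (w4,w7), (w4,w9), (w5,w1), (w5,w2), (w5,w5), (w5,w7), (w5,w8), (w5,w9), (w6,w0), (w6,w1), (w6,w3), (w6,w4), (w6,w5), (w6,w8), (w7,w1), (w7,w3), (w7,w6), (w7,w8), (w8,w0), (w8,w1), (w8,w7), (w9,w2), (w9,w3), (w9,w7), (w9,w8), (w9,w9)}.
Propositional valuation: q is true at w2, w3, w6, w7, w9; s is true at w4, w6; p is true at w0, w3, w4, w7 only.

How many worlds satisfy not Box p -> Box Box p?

0

Let φ = not Box p -> Box Box p. Evaluate φ at each world:
  w0 (successors {w0, w3, w4, w5, w6, w8}): φ is false.
  w1 (successors {w2, w3, w5, w6, w8, w9}): φ is false.
  w2 (successors {w3, w9}): φ is false.
  w3 (successors {w2, w3, w5, w7}): φ is false.
  w4 (successors {w2, w4, w7, w9}): φ is false.
  w5 (successors {w1, w2, w5, w7, w8, w9}): φ is false.
  w6 (successors {w0, w1, w3, w4, w5, w8}): φ is false.
  w7 (successors {w1, w3, w6, w8}): φ is false.
  w8 (successors {w0, w1, w7}): φ is false.
  w9 (successors {w2, w3, w7, w8, w9}): φ is false.
For instance, at w7:
  At w7: not Box p is true, Box Box p is false, so not Box p -> Box Box p is false.
    At w7: Box p is false, so not Box p is true.
      At w7: Box p requires p at every successor {w1, w3, w6, w8}.
        p fails at w1, so Box p is false at w7.
    At w7: Box Box p requires Box p at every successor {w1, w3, w6, w8}.
      Box p fails at w1, so Box Box p is false at w7.
Satisfying worlds: none.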